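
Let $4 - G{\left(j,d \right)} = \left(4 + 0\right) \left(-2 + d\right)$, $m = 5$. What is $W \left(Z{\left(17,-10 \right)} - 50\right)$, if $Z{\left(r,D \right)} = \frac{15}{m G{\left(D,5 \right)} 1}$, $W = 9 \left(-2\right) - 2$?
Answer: $\frac{2015}{2} \approx 1007.5$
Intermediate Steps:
$W = -20$ ($W = -18 - 2 = -20$)
$G{\left(j,d \right)} = 12 - 4 d$ ($G{\left(j,d \right)} = 4 - \left(4 + 0\right) \left(-2 + d\right) = 4 - 4 \left(-2 + d\right) = 4 - \left(-8 + 4 d\right) = 12 - 4 d$)
$Z{\left(r,D \right)} = - \frac{3}{8}$ ($Z{\left(r,D \right)} = \frac{15}{5 \left(12 - 20\right) 1} = \frac{15}{5 \left(-8\right) 1} = \frac{15}{\left(-40\right) 1} = \frac{15}{-40} = 15 \left(- \frac{1}{40}\right) = - \frac{3}{8}$)
$W \left(Z{\left(17,-10 \right)} - 50\right) = - 20 \left(- \frac{3}{8} - 50\right) = \left(-20\right) \left(- \frac{403}{8}\right) = \frac{2015}{2}$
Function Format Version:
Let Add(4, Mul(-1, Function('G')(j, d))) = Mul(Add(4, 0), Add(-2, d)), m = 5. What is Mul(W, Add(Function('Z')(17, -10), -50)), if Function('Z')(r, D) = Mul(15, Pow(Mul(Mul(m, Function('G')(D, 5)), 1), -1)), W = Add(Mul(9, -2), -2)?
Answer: Rational(2015, 2) ≈ 1007.5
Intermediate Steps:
W = -20 (W = Add(-18, -2) = -20)
Function('G')(j, d) = Add(12, Mul(-4, d)) (Function('G')(j, d) = Add(4, Mul(-1, Mul(Add(4, 0), Add(-2, d)))) = Add(4, Mul(-1, Mul(4, Add(-2, d)))) = Add(4, Mul(-1, Add(-8, Mul(4, d)))) = Add(4, Add(8, Mul(-4, d))) = Add(12, Mul(-4, d)))
Function('Z')(r, D) = Rational(-3, 8) (Function('Z')(r, D) = Mul(15, Pow(Mul(Mul(5, Add(12, Mul(-4, 5))), 1), -1)) = Mul(15, Pow(Mul(Mul(5, Add(12, -20)), 1), -1)) = Mul(15, Pow(Mul(Mul(5, -8), 1), -1)) = Mul(15, Pow(Mul(-40, 1), -1)) = Mul(15, Pow(-40, -1)) = Mul(15, Rational(-1, 40)) = Rational(-3, 8))
Mul(W, Add(Function('Z')(17, -10), -50)) = Mul(-20, Add(Rational(-3, 8), -50)) = Mul(-20, Rational(-403, 8)) = Rational(2015, 2)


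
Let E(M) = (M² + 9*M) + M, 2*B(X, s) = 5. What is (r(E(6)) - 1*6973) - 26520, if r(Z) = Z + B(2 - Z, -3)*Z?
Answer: -33157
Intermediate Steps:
B(X, s) = 5/2 (B(X, s) = (½)*5 = 5/2)
E(M) = M² + 10*M
r(Z) = 7*Z/2 (r(Z) = Z + 5*Z/2 = 7*Z/2)
(r(E(6)) - 1*6973) - 26520 = (7*(6*(10 + 6))/2 - 1*6973) - 26520 = (7*(6*16)/2 - 6973) - 26520 = ((7/2)*96 - 6973) - 26520 = (336 - 6973) - 26520 = -6637 - 26520 = -33157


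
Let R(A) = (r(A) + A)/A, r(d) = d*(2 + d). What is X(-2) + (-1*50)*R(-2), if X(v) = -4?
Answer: -54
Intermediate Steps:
R(A) = (A + A*(2 + A))/A (R(A) = (A*(2 + A) + A)/A = (A + A*(2 + A))/A)
X(-2) + (-1*50)*R(-2) = -4 + (-1*50)*(3 - 2) = -4 - 50*1 = -4 - 50 = -54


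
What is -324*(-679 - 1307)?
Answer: 643464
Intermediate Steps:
-324*(-679 - 1307) = -324*(-1986) = 643464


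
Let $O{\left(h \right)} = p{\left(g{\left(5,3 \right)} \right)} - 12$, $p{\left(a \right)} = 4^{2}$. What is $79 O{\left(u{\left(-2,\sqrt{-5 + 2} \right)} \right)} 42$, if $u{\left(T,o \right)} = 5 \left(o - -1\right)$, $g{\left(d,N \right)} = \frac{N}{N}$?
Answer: $13272$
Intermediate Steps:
$g{\left(d,N \right)} = 1$
$p{\left(a \right)} = 16$
$u{\left(T,o \right)} = 5 + 5 o$ ($u{\left(T,o \right)} = 5 \left(o + 1\right) = 5 \left(1 + o\right) = 5 + 5 o$)
$O{\left(h \right)} = 4$ ($O{\left(h \right)} = 16 - 12 = 4$)
$79 O{\left(u{\left(-2,\sqrt{-5 + 2} \right)} \right)} 42 = 79 \cdot 4 \cdot 42 = 316 \cdot 42 = 13272$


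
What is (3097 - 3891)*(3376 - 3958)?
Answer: 462108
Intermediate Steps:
(3097 - 3891)*(3376 - 3958) = -794*(-582) = 462108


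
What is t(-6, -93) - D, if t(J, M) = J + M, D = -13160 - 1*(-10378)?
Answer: 2683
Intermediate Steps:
D = -2782 (D = -13160 + 10378 = -2782)
t(-6, -93) - D = (-6 - 93) - 1*(-2782) = -99 + 2782 = 2683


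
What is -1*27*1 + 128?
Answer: 101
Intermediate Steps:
-1*27*1 + 128 = -27*1 + 128 = -27 + 128 = 101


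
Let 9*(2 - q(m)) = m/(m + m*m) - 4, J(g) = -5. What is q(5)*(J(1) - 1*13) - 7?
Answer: -152/3 ≈ -50.667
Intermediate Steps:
q(m) = 22/9 - m/(9*(m + m**2)) (q(m) = 2 - (m/(m + m*m) - 4)/9 = 2 - (m/(m + m**2) - 4)/9 = 2 - (-4 + m/(m + m**2))/9 = 2 + (4/9 - m/(9*(m + m**2))) = 22/9 - m/(9*(m + m**2)))
q(5)*(J(1) - 1*13) - 7 = ((21 + 22*5)/(9*(1 + 5)))*(-5 - 1*13) - 7 = ((1/9)*(21 + 110)/6)*(-5 - 13) - 7 = ((1/9)*(1/6)*131)*(-18) - 7 = (131/54)*(-18) - 7 = -131/3 - 7 = -152/3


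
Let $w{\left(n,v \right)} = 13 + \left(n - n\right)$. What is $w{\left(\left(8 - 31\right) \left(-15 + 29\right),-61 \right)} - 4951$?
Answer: $-4938$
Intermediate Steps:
$w{\left(n,v \right)} = 13$ ($w{\left(n,v \right)} = 13 + 0 = 13$)
$w{\left(\left(8 - 31\right) \left(-15 + 29\right),-61 \right)} - 4951 = 13 - 4951 = -4938$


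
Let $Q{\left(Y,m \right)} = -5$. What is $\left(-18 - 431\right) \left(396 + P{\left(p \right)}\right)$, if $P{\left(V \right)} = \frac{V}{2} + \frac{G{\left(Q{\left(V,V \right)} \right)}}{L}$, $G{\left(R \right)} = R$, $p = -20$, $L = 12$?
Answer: $- \frac{2077523}{12} \approx -1.7313 \cdot 10^{5}$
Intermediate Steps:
$P{\left(V \right)} = - \frac{5}{12} + \frac{V}{2}$ ($P{\left(V \right)} = \frac{V}{2} - \frac{5}{12} = - \frac{5}{12} + \frac{V}{2}$)
$\left(-18 - 431\right) \left(396 + P{\left(p \right)}\right) = \left(-18 - 431\right) \left(396 + \left(- \frac{5}{12} + \frac{1}{2} \left(-20\right)\right)\right) = - 449 \left(396 - \frac{125}{12}\right) = \left(-449\right) \frac{4627}{12} = - \frac{2077523}{12}$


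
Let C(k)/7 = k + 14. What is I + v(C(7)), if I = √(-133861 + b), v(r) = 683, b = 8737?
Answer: 683 + 2*I*√31281 ≈ 683.0 + 353.73*I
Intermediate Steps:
C(k) = 98 + 7*k (C(k) = 7*(k + 14) = 7*(14 + k) = 98 + 7*k)
I = 2*I*√31281 (I = √(-133861 + 8737) = √(-125124) = 2*I*√31281 ≈ 353.73*I)
I + v(C(7)) = 2*I*√31281 + 683 = 683 + 2*I*√31281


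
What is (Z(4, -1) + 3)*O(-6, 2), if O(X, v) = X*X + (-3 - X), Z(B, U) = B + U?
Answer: 234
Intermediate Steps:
O(X, v) = -3 + X**2 - X (O(X, v) = X**2 + (-3 - X) = -3 + X**2 - X)
(Z(4, -1) + 3)*O(-6, 2) = ((4 - 1) + 3)*(-3 + (-6)**2 - 1*(-6)) = (3 + 3)*(-3 + 36 + 6) = 6*39 = 234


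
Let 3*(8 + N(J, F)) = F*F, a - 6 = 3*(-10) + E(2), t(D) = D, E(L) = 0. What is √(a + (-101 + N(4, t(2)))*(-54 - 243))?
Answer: √31953 ≈ 178.75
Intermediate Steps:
a = -24 (a = 6 + (3*(-10) + 0) = 6 + (-30 + 0) = 6 - 30 = -24)
N(J, F) = -8 + F²/3 (N(J, F) = -8 + (F*F)/3 = -8 + F²/3)
√(a + (-101 + N(4, t(2)))*(-54 - 243)) = √(-24 + (-101 + (-8 + (⅓)*2²))*(-54 - 243)) = √(-24 + (-101 + (-8 + (⅓)*4))*(-297)) = √(-24 + (-101 + (-8 + 4/3))*(-297)) = √(-24 + (-101 - 20/3)*(-297)) = √(-24 - 323/3*(-297)) = √(-24 + 31977) = √31953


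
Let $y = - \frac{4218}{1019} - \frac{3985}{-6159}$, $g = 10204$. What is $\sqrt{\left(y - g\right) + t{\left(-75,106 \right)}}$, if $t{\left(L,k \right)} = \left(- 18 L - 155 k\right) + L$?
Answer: $\frac{i \sqrt{998988997120360206}}{6276021} \approx 159.26 i$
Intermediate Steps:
$t{\left(L,k \right)} = - 155 k - 17 L$ ($t{\left(L,k \right)} = \left(- 155 k - 18 L\right) + L = - 155 k - 17 L$)
$y = - \frac{21917947}{6276021}$ ($y = \left(-4218\right) \frac{1}{1019} - - \frac{3985}{6159} = - \frac{4218}{1019} + \frac{3985}{6159} = - \frac{21917947}{6276021} \approx -3.4923$)
$\sqrt{\left(y - g\right) + t{\left(-75,106 \right)}} = \sqrt{\left(- \frac{21917947}{6276021} - 10204\right) - 15155} = \sqrt{\left(- \frac{21917947}{6276021} - 10204\right) + \left(-16430 + 1275\right)} = \sqrt{- \frac{64062436231}{6276021} - 15155} = \sqrt{- \frac{159175534486}{6276021}} = \frac{i \sqrt{998988997120360206}}{6276021}$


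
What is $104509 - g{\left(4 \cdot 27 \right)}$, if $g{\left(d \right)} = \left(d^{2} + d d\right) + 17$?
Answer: $81164$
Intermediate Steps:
$g{\left(d \right)} = 17 + 2 d^{2}$ ($g{\left(d \right)} = \left(d^{2} + d^{2}\right) + 17 = 2 d^{2} + 17 = 17 + 2 d^{2}$)
$104509 - g{\left(4 \cdot 27 \right)} = 104509 - \left(17 + 2 \left(4 \cdot 27\right)^{2}\right) = 104509 - \left(17 + 2 \cdot 108^{2}\right) = 104509 - \left(17 + 2 \cdot 11664\right) = 104509 - \left(17 + 23328\right) = 104509 - 23345 = 81164$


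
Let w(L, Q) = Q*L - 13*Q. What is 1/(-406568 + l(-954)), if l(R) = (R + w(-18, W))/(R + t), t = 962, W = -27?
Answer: -8/3252661 ≈ -2.4595e-6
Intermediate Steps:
w(L, Q) = -13*Q + L*Q (w(L, Q) = L*Q - 13*Q = -13*Q + L*Q)
l(R) = (837 + R)/(962 + R) (l(R) = (R - 27*(-13 - 18))/(R + 962) = (R - 27*(-31))/(962 + R) = (R + 837)/(962 + R) = (837 + R)/(962 + R))
1/(-406568 + l(-954)) = 1/(-406568 + (837 - 954)/(962 - 954)) = 1/(-406568 - 117/8) = 1/(-3252661/8) = -8/3252661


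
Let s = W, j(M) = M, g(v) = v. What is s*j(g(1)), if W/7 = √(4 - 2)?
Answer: 7*√2 ≈ 9.8995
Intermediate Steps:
W = 7*√2 (W = 7*√(4 - 2) = 7*√2 ≈ 9.8995)
s = 7*√2 ≈ 9.8995
s*j(g(1)) = (7*√2)*1 = 7*√2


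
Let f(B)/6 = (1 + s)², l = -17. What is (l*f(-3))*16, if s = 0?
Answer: -1632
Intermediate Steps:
f(B) = 6 (f(B) = 6*(1 + 0)² = 6*1² = 6*1 = 6)
(l*f(-3))*16 = -17*6*16 = -102*16 = -1632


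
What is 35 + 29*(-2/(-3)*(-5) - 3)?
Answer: -446/3 ≈ -148.67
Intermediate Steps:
35 + 29*(-2/(-3)*(-5) - 3) = 35 + 29*(-2*(-⅓)*(-5) - 3) = 35 + 29*((⅔)*(-5) - 3) = 35 + 29*(-10/3 - 3) = 35 + 29*(-19/3) = 35 - 551/3 = -446/3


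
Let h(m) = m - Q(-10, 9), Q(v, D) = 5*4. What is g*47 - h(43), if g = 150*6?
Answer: 42277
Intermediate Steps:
Q(v, D) = 20
g = 900
h(m) = -20 + m (h(m) = m - 1*20 = m - 20 = -20 + m)
g*47 - h(43) = 900*47 - (-20 + 43) = 42300 - 1*23 = 42300 - 23 = 42277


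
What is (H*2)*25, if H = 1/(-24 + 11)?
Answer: -50/13 ≈ -3.8462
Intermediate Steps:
H = -1/13 (H = 1/(-13) = -1/13 ≈ -0.076923)
(H*2)*25 = -1/13*2*25 = -2/13*25 = -50/13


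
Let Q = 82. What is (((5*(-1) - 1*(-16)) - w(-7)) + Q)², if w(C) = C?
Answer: 10000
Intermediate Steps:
(((5*(-1) - 1*(-16)) - w(-7)) + Q)² = (((5*(-1) - 1*(-16)) - 1*(-7)) + 82)² = (((-5 + 16) + 7) + 82)² = ((11 + 7) + 82)² = (18 + 82)² = 100² = 10000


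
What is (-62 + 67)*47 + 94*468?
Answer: 44227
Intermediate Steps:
(-62 + 67)*47 + 94*468 = 5*47 + 43992 = 235 + 43992 = 44227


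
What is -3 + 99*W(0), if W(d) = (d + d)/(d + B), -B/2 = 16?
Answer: -3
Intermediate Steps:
B = -32 (B = -2*16 = -32)
W(d) = 2*d/(-32 + d) (W(d) = (d + d)/(d - 32) = (2*d)/(-32 + d) = 2*d/(-32 + d))
-3 + 99*W(0) = -3 + 99*(2*0/(-32 + 0)) = -3 + 99*(2*0/(-32)) = -3 + 99*(2*0*(-1/32)) = -3 + 99*0 = -3 + 0 = -3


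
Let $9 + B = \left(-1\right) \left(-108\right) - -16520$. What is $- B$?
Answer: $-16619$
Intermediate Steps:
$B = 16619$ ($B = -9 - -16628 = -9 + \left(108 + 16520\right) = -9 + 16628 = 16619$)
$- B = \left(-1\right) 16619 = -16619$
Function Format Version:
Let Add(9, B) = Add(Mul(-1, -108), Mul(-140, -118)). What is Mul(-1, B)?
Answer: -16619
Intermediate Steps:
B = 16619 (B = Add(-9, Add(Mul(-1, -108), Mul(-140, -118))) = Add(-9, Add(108, 16520)) = Add(-9, 16628) = 16619)
Mul(-1, B) = Mul(-1, 16619) = -16619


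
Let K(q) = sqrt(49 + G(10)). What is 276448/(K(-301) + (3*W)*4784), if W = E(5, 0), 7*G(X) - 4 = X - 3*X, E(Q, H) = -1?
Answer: -9257690624/480619667 - 276448*sqrt(2289)/1441859001 ≈ -19.271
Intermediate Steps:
G(X) = 4/7 - 2*X/7 (G(X) = 4/7 + (X - 3*X)/7 = 4/7 + (-2*X)/7 = 4/7 - 2*X/7)
W = -1
K(q) = sqrt(2289)/7 (K(q) = sqrt(49 + (4/7 - 2/7*10)) = sqrt(49 + (4/7 - 20/7)) = sqrt(49 - 16/7) = sqrt(327/7) = sqrt(2289)/7)
276448/(K(-301) + (3*W)*4784) = 276448/(sqrt(2289)/7 + (3*(-1))*4784) = 276448/(sqrt(2289)/7 - 3*4784) = 276448/(sqrt(2289)/7 - 14352) = 276448/(-14352 + sqrt(2289)/7)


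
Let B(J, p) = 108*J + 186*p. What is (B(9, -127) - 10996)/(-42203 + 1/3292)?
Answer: 110762632/138932275 ≈ 0.79724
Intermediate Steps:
(B(9, -127) - 10996)/(-42203 + 1/3292) = ((108*9 + 186*(-127)) - 10996)/(-42203 + 1/3292) = ((972 - 23622) - 10996)/(-42203 + 1/3292) = (-22650 - 10996)/(-138932275/3292) = -33646*(-3292/138932275) = 110762632/138932275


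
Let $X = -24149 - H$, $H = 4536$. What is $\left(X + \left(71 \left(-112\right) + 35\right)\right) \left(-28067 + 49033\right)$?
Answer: $-767397532$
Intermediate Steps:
$X = -28685$ ($X = -24149 - 4536 = -28685$)
$\left(X + \left(71 \left(-112\right) + 35\right)\right) \left(-28067 + 49033\right) = \left(-28685 + \left(71 \left(-112\right) + 35\right)\right) \left(-28067 + 49033\right) = \left(-28685 + \left(-7952 + 35\right)\right) 20966 = \left(-28685 - 7917\right) 20966 = \left(-36602\right) 20966 = -767397532$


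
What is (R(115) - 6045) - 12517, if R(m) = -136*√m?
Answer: -18562 - 136*√115 ≈ -20020.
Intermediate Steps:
(R(115) - 6045) - 12517 = (-136*√115 - 6045) - 12517 = (-6045 - 136*√115) - 12517 = -18562 - 136*√115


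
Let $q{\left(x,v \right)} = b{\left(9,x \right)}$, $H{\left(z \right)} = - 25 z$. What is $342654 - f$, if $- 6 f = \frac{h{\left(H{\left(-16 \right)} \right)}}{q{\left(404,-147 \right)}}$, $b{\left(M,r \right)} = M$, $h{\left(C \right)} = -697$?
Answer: $\frac{18502619}{54} \approx 3.4264 \cdot 10^{5}$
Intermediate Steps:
$q{\left(x,v \right)} = 9$
$f = \frac{697}{54}$ ($f = - \frac{\left(-697\right) \frac{1}{9}}{6} = \left(- \frac{1}{6}\right) \left(- \frac{697}{9}\right) = \frac{697}{54} \approx 12.907$)
$342654 - f = 342654 - \frac{697}{54} = \frac{18502619}{54}$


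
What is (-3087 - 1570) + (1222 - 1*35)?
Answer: -3470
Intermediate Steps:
(-3087 - 1570) + (1222 - 1*35) = -4657 + (1222 - 35) = -4657 + 1187 = -3470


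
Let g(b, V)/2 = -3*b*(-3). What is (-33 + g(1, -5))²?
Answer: 225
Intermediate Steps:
g(b, V) = 18*b (g(b, V) = 2*(-3*b*(-3)) = 2*(9*b) = 18*b)
(-33 + g(1, -5))² = (-33 + 18*1)² = (-33 + 18)² = (-15)² = 225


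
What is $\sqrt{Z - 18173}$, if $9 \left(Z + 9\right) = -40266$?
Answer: $8 i \sqrt{354} \approx 150.52 i$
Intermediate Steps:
$Z = -4483$ ($Z = -9 + \frac{1}{9} \left(-40266\right) = -9 - 4474 = -4483$)
$\sqrt{Z - 18173} = \sqrt{-4483 - 18173} = \sqrt{-22656} = 8 i \sqrt{354}$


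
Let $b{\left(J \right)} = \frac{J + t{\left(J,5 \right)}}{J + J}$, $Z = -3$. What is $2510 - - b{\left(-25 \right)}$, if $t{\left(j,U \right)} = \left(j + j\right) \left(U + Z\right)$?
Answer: $\frac{5025}{2} \approx 2512.5$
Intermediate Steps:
$t{\left(j,U \right)} = 2 j \left(-3 + U\right)$ ($t{\left(j,U \right)} = \left(j + j\right) \left(U - 3\right) = 2 j \left(-3 + U\right)$)
$b{\left(J \right)} = \frac{5}{2}$ ($b{\left(J \right)} = \frac{J + 2 J \left(-3 + 5\right)}{J + J} = \frac{J + 2 J 2}{2 J} = \left(J + 4 J\right) \frac{1}{2 J} = 5 J \frac{1}{2 J} = \frac{5}{2}$)
$2510 - - b{\left(-25 \right)} = 2510 - \left(-1\right) \frac{5}{2} = 2510 - - \frac{5}{2} = 2510 + \frac{5}{2} = \frac{5025}{2}$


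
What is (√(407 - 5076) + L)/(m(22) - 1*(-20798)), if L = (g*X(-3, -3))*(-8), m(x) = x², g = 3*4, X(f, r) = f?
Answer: 48/3547 + I*√4669/21282 ≈ 0.013533 + 0.0032107*I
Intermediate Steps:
g = 12
L = 288 (L = (12*(-3))*(-8) = -36*(-8) = 288)
(√(407 - 5076) + L)/(m(22) - 1*(-20798)) = (√(407 - 5076) + 288)/(22² - 1*(-20798)) = (√(-4669) + 288)/(484 + 20798) = (I*√4669 + 288)/21282 = (288 + I*√4669)*(1/21282) = 48/3547 + I*√4669/21282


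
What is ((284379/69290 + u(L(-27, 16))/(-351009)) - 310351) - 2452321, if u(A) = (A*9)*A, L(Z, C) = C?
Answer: -7465776524535741/2702379290 ≈ -2.7627e+6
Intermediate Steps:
u(A) = 9*A² (u(A) = (9*A)*A = 9*A²)
((284379/69290 + u(L(-27, 16))/(-351009)) - 310351) - 2452321 = ((284379/69290 + (9*16²)/(-351009)) - 310351) - 2452321 = ((284379*(1/69290) + (9*256)*(-1/351009)) - 310351) - 2452321 = ((284379/69290 + 2304*(-1/351009)) - 310351) - 2452321 = ((284379/69290 - 256/39001) - 310351) - 2452321 = (11073327139/2702379290 - 310351) - 2452321 = -838675041703651/2702379290 - 2452321 = -7465776524535741/2702379290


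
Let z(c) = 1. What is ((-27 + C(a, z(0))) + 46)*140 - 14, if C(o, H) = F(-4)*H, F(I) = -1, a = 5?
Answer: 2506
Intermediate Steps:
C(o, H) = -H
((-27 + C(a, z(0))) + 46)*140 - 14 = ((-27 - 1*1) + 46)*140 - 14 = ((-27 - 1) + 46)*140 - 14 = (-28 + 46)*140 - 14 = 18*140 - 14 = 2520 - 14 = 2506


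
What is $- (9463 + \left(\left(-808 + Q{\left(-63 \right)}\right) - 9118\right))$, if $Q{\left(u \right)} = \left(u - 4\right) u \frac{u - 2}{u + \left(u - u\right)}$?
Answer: $-3892$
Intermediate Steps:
$Q{\left(u \right)} = \left(-4 + u\right) \left(-2 + u\right)$ ($Q{\left(u \right)} = \left(-4 + u\right) u \frac{-2 + u}{u + 0} = \left(-4 + u\right) u \frac{-2 + u}{u} = \left(-4 + u\right) \left(-2 + u\right)$)
$- (9463 + \left(\left(-808 + Q{\left(-63 \right)}\right) - 9118\right)) = - (9463 + \left(\left(-808 + \left(8 + \left(-63\right)^{2} - -378\right)\right) - 9118\right)) = - (9463 + \left(\left(-808 + \left(8 + 3969 + 378\right)\right) - 9118\right)) = - (9463 + \left(\left(-808 + 4355\right) - 9118\right)) = - (9463 + \left(3547 - 9118\right)) = - (9463 - 5571) = \left(-1\right) 3892 = -3892$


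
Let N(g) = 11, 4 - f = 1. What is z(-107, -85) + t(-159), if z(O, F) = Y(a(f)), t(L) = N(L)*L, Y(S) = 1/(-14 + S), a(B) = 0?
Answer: -24487/14 ≈ -1749.1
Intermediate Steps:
f = 3 (f = 4 - 1*1 = 4 - 1 = 3)
t(L) = 11*L
z(O, F) = -1/14 (z(O, F) = 1/(-14 + 0) = 1/(-14) = -1/14)
z(-107, -85) + t(-159) = -1/14 + 11*(-159) = -1/14 - 1749 = -24487/14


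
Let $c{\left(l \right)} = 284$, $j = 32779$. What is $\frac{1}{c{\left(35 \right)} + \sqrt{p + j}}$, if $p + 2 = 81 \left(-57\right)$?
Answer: $\frac{71}{13124} - \frac{\sqrt{110}}{3281} \approx 0.0022133$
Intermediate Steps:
$p = -4619$ ($p = -2 + 81 \left(-57\right) = -2 - 4617 = -4619$)
$\frac{1}{c{\left(35 \right)} + \sqrt{p + j}} = \frac{1}{284 + \sqrt{-4619 + 32779}} = \frac{1}{284 + \sqrt{28160}} = \frac{1}{284 + 16 \sqrt{110}}$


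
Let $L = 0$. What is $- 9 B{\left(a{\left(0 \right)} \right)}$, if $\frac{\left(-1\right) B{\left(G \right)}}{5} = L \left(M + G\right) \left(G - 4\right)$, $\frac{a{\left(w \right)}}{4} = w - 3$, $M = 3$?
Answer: $0$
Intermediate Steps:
$a{\left(w \right)} = -12 + 4 w$ ($a{\left(w \right)} = 4 \left(w - 3\right) = 4 \left(-3 + w\right) = -12 + 4 w$)
$B{\left(G \right)} = 0$ ($B{\left(G \right)} = - 5 \cdot 0 \left(3 + G\right) \left(G - 4\right) = - 5 \cdot 0 \left(3 + G\right) \left(-4 + G\right) = - 5 \cdot 0 \left(-4 + G\right) \left(3 + G\right) = \left(-5\right) 0 = 0$)
$- 9 B{\left(a{\left(0 \right)} \right)} = \left(-9\right) 0 = 0$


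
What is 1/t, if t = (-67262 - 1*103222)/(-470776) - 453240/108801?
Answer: -1422802766/5411824571 ≈ -0.26291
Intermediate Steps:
t = -5411824571/1422802766 (t = (-67262 - 103222)*(-1/470776) - 453240*1/108801 = -170484*(-1/470776) - 50360/12089 = 42621/117694 - 50360/12089 = -5411824571/1422802766 ≈ -3.8036)
1/t = 1/(-5411824571/1422802766) = -1422802766/5411824571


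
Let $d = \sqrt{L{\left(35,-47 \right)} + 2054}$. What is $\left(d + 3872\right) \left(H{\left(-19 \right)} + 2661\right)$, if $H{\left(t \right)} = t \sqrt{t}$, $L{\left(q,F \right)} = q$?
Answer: $\left(2661 - 19 i \sqrt{19}\right) \left(3872 + \sqrt{2089}\right) \approx 1.0425 \cdot 10^{7} - 3.2446 \cdot 10^{5} i$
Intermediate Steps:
$H{\left(t \right)} = t^{\frac{3}{2}}$
$d = \sqrt{2089}$ ($d = \sqrt{35 + 2054} = \sqrt{2089} \approx 45.706$)
$\left(d + 3872\right) \left(H{\left(-19 \right)} + 2661\right) = \left(\sqrt{2089} + 3872\right) \left(\left(-19\right)^{\frac{3}{2}} + 2661\right) = \left(3872 + \sqrt{2089}\right) \left(- 19 i \sqrt{19} + 2661\right) = \left(3872 + \sqrt{2089}\right) \left(2661 - 19 i \sqrt{19}\right) = \left(2661 - 19 i \sqrt{19}\right) \left(3872 + \sqrt{2089}\right)$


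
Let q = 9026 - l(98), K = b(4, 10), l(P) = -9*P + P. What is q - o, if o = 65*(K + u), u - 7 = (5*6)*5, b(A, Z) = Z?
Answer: -1045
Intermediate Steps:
l(P) = -8*P
K = 10
q = 9810 (q = 9026 - (-8)*98 = 9026 - 1*(-784) = 9026 + 784 = 9810)
u = 157 (u = 7 + (5*6)*5 = 7 + 30*5 = 7 + 150 = 157)
o = 10855 (o = 65*(10 + 157) = 65*167 = 10855)
q - o = 9810 - 1*10855 = 9810 - 10855 = -1045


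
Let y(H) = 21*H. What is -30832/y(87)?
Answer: -30832/1827 ≈ -16.876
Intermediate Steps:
-30832/y(87) = -30832/(21*87) = -30832/1827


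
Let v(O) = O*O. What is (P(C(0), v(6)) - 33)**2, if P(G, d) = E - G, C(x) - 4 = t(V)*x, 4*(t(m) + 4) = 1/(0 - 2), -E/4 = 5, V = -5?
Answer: 3249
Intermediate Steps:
E = -20 (E = -4*5 = -20)
t(m) = -33/8 (t(m) = -4 + 1/(4*(0 - 2)) = -4 + (1/4)/(-2) = -4 + (1/4)*(-1/2) = -4 - 1/8 = -33/8)
v(O) = O**2
C(x) = 4 - 33*x/8
P(G, d) = -20 - G
(P(C(0), v(6)) - 33)**2 = ((-20 - (4 - 33/8*0)) - 33)**2 = ((-20 - (4 + 0)) - 33)**2 = ((-20 - 1*4) - 33)**2 = ((-20 - 4) - 33)**2 = (-24 - 33)**2 = (-57)**2 = 3249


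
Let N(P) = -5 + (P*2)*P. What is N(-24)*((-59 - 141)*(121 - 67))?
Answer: -12387600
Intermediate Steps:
N(P) = -5 + 2*P² (N(P) = -5 + (2*P)*P = -5 + 2*P²)
N(-24)*((-59 - 141)*(121 - 67)) = (-5 + 2*(-24)²)*((-59 - 141)*(121 - 67)) = (-5 + 2*576)*(-200*54) = (-5 + 1152)*(-10800) = 1147*(-10800) = -12387600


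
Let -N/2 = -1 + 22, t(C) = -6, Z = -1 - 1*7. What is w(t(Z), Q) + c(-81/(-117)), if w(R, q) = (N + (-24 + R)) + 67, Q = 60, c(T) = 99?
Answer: 94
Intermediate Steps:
Z = -8 (Z = -1 - 7 = -8)
N = -42 (N = -2*(-1 + 22) = -2*21 = -42)
w(R, q) = 1 + R (w(R, q) = (-42 + (-24 + R)) + 67 = (-66 + R) + 67 = 1 + R)
w(t(Z), Q) + c(-81/(-117)) = (1 - 6) + 99 = -5 + 99 = 94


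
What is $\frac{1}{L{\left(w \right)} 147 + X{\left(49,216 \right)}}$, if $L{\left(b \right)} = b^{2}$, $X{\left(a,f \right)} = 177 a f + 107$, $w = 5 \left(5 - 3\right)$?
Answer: $\frac{1}{1888175} \approx 5.2961 \cdot 10^{-7}$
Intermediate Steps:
$w = 10$ ($w = 5 \cdot 2 = 10$)
$X{\left(a,f \right)} = 107 + 177 a f$ ($X{\left(a,f \right)} = 177 a f + 107 = 107 + 177 a f$)
$\frac{1}{L{\left(w \right)} 147 + X{\left(49,216 \right)}} = \frac{1}{10^{2} \cdot 147 + \left(107 + 177 \cdot 49 \cdot 216\right)} = \frac{1}{100 \cdot 147 + \left(107 + 1873368\right)} = \frac{1}{14700 + 1873475} = \frac{1}{1888175}$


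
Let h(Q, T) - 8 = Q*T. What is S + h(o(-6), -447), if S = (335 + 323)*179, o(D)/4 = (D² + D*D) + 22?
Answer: -50282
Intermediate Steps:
o(D) = 88 + 8*D² (o(D) = 4*((D² + D*D) + 22) = 4*((D² + D²) + 22) = 4*(2*D² + 22) = 4*(22 + 2*D²) = 88 + 8*D²)
h(Q, T) = 8 + Q*T
S = 117782 (S = 658*179 = 117782)
S + h(o(-6), -447) = 117782 + (8 + (88 + 8*(-6)²)*(-447)) = 117782 + (8 + (88 + 8*36)*(-447)) = 117782 + (8 + (88 + 288)*(-447)) = 117782 + (8 + 376*(-447)) = 117782 + (8 - 168072) = 117782 - 168064 = -50282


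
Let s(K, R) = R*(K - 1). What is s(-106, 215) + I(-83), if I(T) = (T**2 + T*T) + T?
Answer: -9310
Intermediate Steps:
s(K, R) = R*(-1 + K)
I(T) = T + 2*T**2 (I(T) = (T**2 + T**2) + T = 2*T**2 + T = T + 2*T**2)
s(-106, 215) + I(-83) = 215*(-1 - 106) - 83*(1 + 2*(-83)) = 215*(-107) - 83*(1 - 166) = -23005 - 83*(-165) = -23005 + 13695 = -9310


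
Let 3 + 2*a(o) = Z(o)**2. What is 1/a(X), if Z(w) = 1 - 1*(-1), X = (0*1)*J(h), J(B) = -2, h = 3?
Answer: 2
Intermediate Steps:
X = 0 (X = (0*1)*(-2) = 0*(-2) = 0)
Z(w) = 2 (Z(w) = 1 + 1 = 2)
a(o) = 1/2 (a(o) = -3/2 + (1/2)*2**2 = -3/2 + (1/2)*4 = -3/2 + 2 = 1/2)
1/a(X) = 1/(1/2) = 2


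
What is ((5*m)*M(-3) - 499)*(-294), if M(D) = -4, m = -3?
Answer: 129066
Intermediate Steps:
((5*m)*M(-3) - 499)*(-294) = ((5*(-3))*(-4) - 499)*(-294) = (-15*(-4) - 499)*(-294) = (60 - 499)*(-294) = -439*(-294) = 129066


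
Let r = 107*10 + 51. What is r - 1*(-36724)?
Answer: 37845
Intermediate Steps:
r = 1121 (r = 1070 + 51 = 1121)
r - 1*(-36724) = 1121 - 1*(-36724) = 1121 + 36724 = 37845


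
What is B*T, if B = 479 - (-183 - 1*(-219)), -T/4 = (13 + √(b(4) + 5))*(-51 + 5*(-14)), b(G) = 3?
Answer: 2787356 + 428824*√2 ≈ 3.3938e+6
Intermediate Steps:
T = 6292 + 968*√2 (T = -4*(13 + √(3 + 5))*(-51 + 5*(-14)) = -4*(13 + √8)*(-51 - 70) = -4*(13 + 2*√2)*(-121) = -4*(-1573 - 242*√2) = 6292 + 968*√2 ≈ 7661.0)
B = 443 (B = 479 - (-183 + 219) = 479 - 1*36 = 479 - 36 = 443)
B*T = 443*(6292 + 968*√2) = 2787356 + 428824*√2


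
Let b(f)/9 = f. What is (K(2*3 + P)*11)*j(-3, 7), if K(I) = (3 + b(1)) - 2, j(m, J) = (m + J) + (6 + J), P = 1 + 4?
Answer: 1870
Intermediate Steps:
P = 5
b(f) = 9*f
j(m, J) = 6 + m + 2*J (j(m, J) = (J + m) + (6 + J) = 6 + m + 2*J)
K(I) = 10 (K(I) = (3 + 9*1) - 2 = (3 + 9) - 2 = 12 - 2 = 10)
(K(2*3 + P)*11)*j(-3, 7) = (10*11)*(6 - 3 + 2*7) = 110*(6 - 3 + 14) = 110*17 = 1870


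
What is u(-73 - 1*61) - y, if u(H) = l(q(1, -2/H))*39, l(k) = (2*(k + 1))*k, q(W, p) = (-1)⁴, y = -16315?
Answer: 16471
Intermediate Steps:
q(W, p) = 1
l(k) = k*(2 + 2*k) (l(k) = (2*(1 + k))*k = (2 + 2*k)*k = k*(2 + 2*k))
u(H) = 156 (u(H) = (2*1*(1 + 1))*39 = (2*1*2)*39 = 4*39 = 156)
u(-73 - 1*61) - y = 156 - 1*(-16315) = 156 + 16315 = 16471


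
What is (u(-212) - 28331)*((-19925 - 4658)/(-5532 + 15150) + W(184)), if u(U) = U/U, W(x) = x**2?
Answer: -4612158350125/4809 ≈ -9.5907e+8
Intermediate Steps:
u(U) = 1
(u(-212) - 28331)*((-19925 - 4658)/(-5532 + 15150) + W(184)) = (1 - 28331)*((-19925 - 4658)/(-5532 + 15150) + 184**2) = -28330*(-24583/9618 + 33856) = -28330*325602425/9618 = -4612158350125/4809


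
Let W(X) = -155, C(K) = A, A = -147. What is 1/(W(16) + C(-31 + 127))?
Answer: -1/302 ≈ -0.0033113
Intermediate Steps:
C(K) = -147
1/(W(16) + C(-31 + 127)) = 1/(-155 - 147) = 1/(-302) = -1/302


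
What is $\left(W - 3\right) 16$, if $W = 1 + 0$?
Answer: $-32$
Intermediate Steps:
$W = 1$
$\left(W - 3\right) 16 = \left(1 - 3\right) 16 = \left(-2\right) 16 = -32$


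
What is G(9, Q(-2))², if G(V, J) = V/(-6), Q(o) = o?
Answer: 9/4 ≈ 2.2500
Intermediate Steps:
G(V, J) = -V/6 (G(V, J) = V*(-⅙) = -V/6)
G(9, Q(-2))² = (-⅙*9)² = (-3/2)² = 9/4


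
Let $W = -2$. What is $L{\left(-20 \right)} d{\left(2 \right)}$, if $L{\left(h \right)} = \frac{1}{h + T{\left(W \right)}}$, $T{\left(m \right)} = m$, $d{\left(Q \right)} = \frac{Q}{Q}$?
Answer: $- \frac{1}{22} \approx -0.045455$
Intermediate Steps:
$d{\left(Q \right)} = 1$
$L{\left(h \right)} = \frac{1}{-2 + h}$ ($L{\left(h \right)} = \frac{1}{h - 2} = \frac{1}{-2 + h}$)
$L{\left(-20 \right)} d{\left(2 \right)} = \frac{1}{-2 - 20} \cdot 1 = \frac{1}{-22} \cdot 1 = \left(- \frac{1}{22}\right) 1 = - \frac{1}{22}$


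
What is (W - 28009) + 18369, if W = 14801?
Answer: 5161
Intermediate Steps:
(W - 28009) + 18369 = (14801 - 28009) + 18369 = -13208 + 18369 = 5161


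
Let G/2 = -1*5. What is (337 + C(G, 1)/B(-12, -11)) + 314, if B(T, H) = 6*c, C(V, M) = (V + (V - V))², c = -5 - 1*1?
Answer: 5834/9 ≈ 648.22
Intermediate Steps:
c = -6 (c = -5 - 1 = -6)
G = -10 (G = 2*(-1*5) = 2*(-5) = -10)
C(V, M) = V² (C(V, M) = (V + 0)² = V²)
B(T, H) = -36 (B(T, H) = 6*(-6) = -36)
(337 + C(G, 1)/B(-12, -11)) + 314 = (337 + (-10)²/(-36)) + 314 = (337 + 100*(-1/36)) + 314 = (337 - 25/9) + 314 = 3008/9 + 314 = 5834/9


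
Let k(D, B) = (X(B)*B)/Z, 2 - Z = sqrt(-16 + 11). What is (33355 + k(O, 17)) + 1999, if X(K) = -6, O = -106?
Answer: 105994/3 - 34*I*sqrt(5)/3 ≈ 35331.0 - 25.342*I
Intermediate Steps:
Z = 2 - I*sqrt(5) (Z = 2 - sqrt(-16 + 11) = 2 - sqrt(-5) = 2 - I*sqrt(5) ≈ 2.0 - 2.2361*I)
k(D, B) = -6*B/(2 - I*sqrt(5)) (k(D, B) = (-6*B)/(2 - I*sqrt(5)) = -6*B/(2 - I*sqrt(5)))
(33355 + k(O, 17)) + 1999 = (33355 + (-4/3*17 - 2/3*I*17*sqrt(5))) + 1999 = (33355 + (-68/3 - 34*I*sqrt(5)/3)) + 1999 = (99997/3 - 34*I*sqrt(5)/3) + 1999 = 105994/3 - 34*I*sqrt(5)/3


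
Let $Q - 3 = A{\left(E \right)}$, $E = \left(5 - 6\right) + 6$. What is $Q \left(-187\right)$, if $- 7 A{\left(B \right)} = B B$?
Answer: $\frac{748}{7} \approx 106.86$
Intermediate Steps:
$E = 5$ ($E = \left(5 - 6\right) + 6 = -1 + 6 = 5$)
$A{\left(B \right)} = - \frac{B^{2}}{7}$ ($A{\left(B \right)} = - \frac{B B}{7} = - \frac{B^{2}}{7}$)
$Q = - \frac{4}{7}$ ($Q = 3 - \frac{5^{2}}{7} = 3 - \frac{25}{7} = - \frac{4}{7} \approx -0.57143$)
$Q \left(-187\right) = \left(- \frac{4}{7}\right) \left(-187\right) = \frac{748}{7}$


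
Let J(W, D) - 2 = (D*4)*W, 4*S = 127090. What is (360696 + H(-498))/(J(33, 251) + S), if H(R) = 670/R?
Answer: 179625938/32323437 ≈ 5.5571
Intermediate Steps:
S = 63545/2 (S = (1/4)*127090 = 63545/2 ≈ 31773.)
J(W, D) = 2 + 4*D*W (J(W, D) = 2 + (D*4)*W = 2 + (4*D)*W = 2 + 4*D*W)
(360696 + H(-498))/(J(33, 251) + S) = (360696 + 670/(-498))/((2 + 4*251*33) + 63545/2) = (360696 + 670*(-1/498))/((2 + 33132) + 63545/2) = (360696 - 335/249)/(33134 + 63545/2) = 89812969/(249*(129813/2)) = (89812969/249)*(2/129813) = 179625938/32323437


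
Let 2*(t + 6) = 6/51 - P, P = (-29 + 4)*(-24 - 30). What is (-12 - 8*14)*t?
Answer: 1435424/17 ≈ 84437.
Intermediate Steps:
P = 1350 (P = -25*(-54) = 1350)
t = -11576/17 (t = -6 + (6/51 - 1*1350)/2 = -6 + (6*(1/51) - 1350)/2 = -6 + (2/17 - 1350)/2 = -6 + (½)*(-22948/17) = -6 - 11474/17 = -11576/17 ≈ -680.94)
(-12 - 8*14)*t = (-12 - 8*14)*(-11576/17) = (-12 - 112)*(-11576/17) = -124*(-11576/17) = 1435424/17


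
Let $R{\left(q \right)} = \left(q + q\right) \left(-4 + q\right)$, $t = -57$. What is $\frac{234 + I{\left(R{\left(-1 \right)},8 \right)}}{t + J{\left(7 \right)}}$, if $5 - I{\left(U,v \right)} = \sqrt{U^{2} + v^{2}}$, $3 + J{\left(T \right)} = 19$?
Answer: $- \frac{239}{41} + \frac{2 \sqrt{41}}{41} \approx -5.5169$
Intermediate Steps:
$J{\left(T \right)} = 16$ ($J{\left(T \right)} = -3 + 19 = 16$)
$R{\left(q \right)} = 2 q \left(-4 + q\right)$
$I{\left(U,v \right)} = 5 - \sqrt{U^{2} + v^{2}}$
$\frac{234 + I{\left(R{\left(-1 \right)},8 \right)}}{t + J{\left(7 \right)}} = \frac{234 + \left(5 - \sqrt{\left(2 \left(-1\right) \left(-4 - 1\right)\right)^{2} + 8^{2}}\right)}{-57 + 16} = \frac{234 + \left(5 - \sqrt{\left(2 \left(-1\right) \left(-5\right)\right)^{2} + 64}\right)}{-41} = \left(234 + \left(5 - \sqrt{10^{2} + 64}\right)\right) \left(- \frac{1}{41}\right) = \left(234 + \left(5 - \sqrt{100 + 64}\right)\right) \left(- \frac{1}{41}\right) = \left(234 + \left(5 - \sqrt{164}\right)\right) \left(- \frac{1}{41}\right) = \left(234 + \left(5 - 2 \sqrt{41}\right)\right) \left(- \frac{1}{41}\right) = \left(239 - 2 \sqrt{41}\right) \left(- \frac{1}{41}\right) = - \frac{239}{41} + \frac{2 \sqrt{41}}{41}$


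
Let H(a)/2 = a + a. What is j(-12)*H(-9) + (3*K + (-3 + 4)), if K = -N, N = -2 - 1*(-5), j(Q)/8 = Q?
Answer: 3448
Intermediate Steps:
j(Q) = 8*Q
N = 3 (N = -2 + 5 = 3)
H(a) = 4*a (H(a) = 2*(a + a) = 2*(2*a) = 4*a)
K = -3 (K = -1*3 = -3)
j(-12)*H(-9) + (3*K + (-3 + 4)) = (8*(-12))*(4*(-9)) + (3*(-3) + (-3 + 4)) = -96*(-36) + (-9 + 1) = 3456 - 8 = 3448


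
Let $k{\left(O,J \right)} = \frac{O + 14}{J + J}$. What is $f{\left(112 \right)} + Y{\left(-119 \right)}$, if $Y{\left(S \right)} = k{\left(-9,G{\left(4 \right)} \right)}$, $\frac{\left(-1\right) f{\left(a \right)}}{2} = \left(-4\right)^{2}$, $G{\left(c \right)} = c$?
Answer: $- \frac{251}{8} \approx -31.375$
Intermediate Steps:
$k{\left(O,J \right)} = \frac{14 + O}{2 J}$
$f{\left(a \right)} = -32$ ($f{\left(a \right)} = - 2 \left(-4\right)^{2} = \left(-2\right) 16 = -32$)
$Y{\left(S \right)} = \frac{5}{8}$ ($Y{\left(S \right)} = \frac{14 - 9}{2 \cdot 4} = \frac{1}{2} \cdot \frac{1}{4} \cdot 5 = \frac{5}{8}$)
$f{\left(112 \right)} + Y{\left(-119 \right)} = -32 + \frac{5}{8} = - \frac{251}{8}$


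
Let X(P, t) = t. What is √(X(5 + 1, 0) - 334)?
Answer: I*√334 ≈ 18.276*I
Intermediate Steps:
√(X(5 + 1, 0) - 334) = √(0 - 334) = √(-334) = I*√334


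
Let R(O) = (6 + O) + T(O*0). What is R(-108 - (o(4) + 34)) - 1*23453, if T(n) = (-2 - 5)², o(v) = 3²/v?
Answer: -94169/4 ≈ -23542.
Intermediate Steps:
o(v) = 9/v
T(n) = 49 (T(n) = (-7)² = 49)
R(O) = 55 + O (R(O) = (6 + O) + 49 = 55 + O)
R(-108 - (o(4) + 34)) - 1*23453 = (55 + (-108 - (9/4 + 34))) - 1*23453 = (55 + (-108 - (9*(¼) + 34))) - 23453 = (55 + (-108 - (9/4 + 34))) - 23453 = (55 + (-108 - 1*145/4)) - 23453 = (55 + (-108 - 145/4)) - 23453 = (55 - 577/4) - 23453 = -357/4 - 23453 = -94169/4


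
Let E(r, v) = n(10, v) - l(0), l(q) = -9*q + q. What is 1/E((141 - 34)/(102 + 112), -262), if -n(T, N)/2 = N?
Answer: 1/524 ≈ 0.0019084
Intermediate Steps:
n(T, N) = -2*N
l(q) = -8*q
E(r, v) = -2*v (E(r, v) = -2*v - (-8)*0 = -2*v - 1*0 = -2*v + 0 = -2*v)
1/E((141 - 34)/(102 + 112), -262) = 1/(-2*(-262)) = 1/524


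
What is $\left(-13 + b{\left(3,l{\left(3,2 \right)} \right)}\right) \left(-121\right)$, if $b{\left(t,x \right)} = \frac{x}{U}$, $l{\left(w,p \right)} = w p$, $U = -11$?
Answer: $1639$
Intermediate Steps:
$l{\left(w,p \right)} = p w$
$b{\left(t,x \right)} = - \frac{x}{11}$ ($b{\left(t,x \right)} = \frac{x}{-11} = x \left(- \frac{1}{11}\right) = - \frac{x}{11}$)
$\left(-13 + b{\left(3,l{\left(3,2 \right)} \right)}\right) \left(-121\right) = \left(-13 - \frac{2 \cdot 3}{11}\right) \left(-121\right) = \left(-13 - \frac{6}{11}\right) \left(-121\right) = \left(- \frac{149}{11}\right) \left(-121\right) = 1639$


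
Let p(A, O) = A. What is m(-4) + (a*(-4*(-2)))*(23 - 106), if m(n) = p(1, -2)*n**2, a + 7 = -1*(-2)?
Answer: 3336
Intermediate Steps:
a = -5 (a = -7 - 1*(-2) = -7 + 2 = -5)
m(n) = n**2 (m(n) = 1*n**2 = n**2)
m(-4) + (a*(-4*(-2)))*(23 - 106) = (-4)**2 + (-(-20)*(-2))*(23 - 106) = 16 - 5*8*(-83) = 16 - 40*(-83) = 16 + 3320 = 3336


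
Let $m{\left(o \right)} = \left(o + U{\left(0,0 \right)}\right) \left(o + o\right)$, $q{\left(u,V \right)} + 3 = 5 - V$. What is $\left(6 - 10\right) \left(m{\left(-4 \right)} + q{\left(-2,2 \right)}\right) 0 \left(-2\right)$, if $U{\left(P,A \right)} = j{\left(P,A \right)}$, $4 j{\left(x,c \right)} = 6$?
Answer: $0$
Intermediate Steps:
$j{\left(x,c \right)} = \frac{3}{2}$ ($j{\left(x,c \right)} = \frac{1}{4} \cdot 6 = \frac{3}{2}$)
$U{\left(P,A \right)} = \frac{3}{2}$
$q{\left(u,V \right)} = 2 - V$ ($q{\left(u,V \right)} = -3 - \left(-5 + V\right) = 2 - V$)
$m{\left(o \right)} = 2 o \left(\frac{3}{2} + o\right)$ ($m{\left(o \right)} = \left(o + \frac{3}{2}\right) \left(o + o\right) = \left(\frac{3}{2} + o\right) 2 o = 2 o \left(\frac{3}{2} + o\right)$)
$\left(6 - 10\right) \left(m{\left(-4 \right)} + q{\left(-2,2 \right)}\right) 0 \left(-2\right) = \left(6 - 10\right) \left(- 4 \left(3 + 2 \left(-4\right)\right) + \left(2 - 2\right)\right) 0 \left(-2\right) = \left(6 - 10\right) \left(- 4 \left(3 - 8\right) + \left(2 - 2\right)\right) 0 \left(-2\right) = - 4 \left(\left(-4\right) \left(-5\right) + 0\right) 0 \left(-2\right) = - 4 \left(20 + 0\right) 0 \left(-2\right) = - 4 \cdot 20 \cdot 0 \left(-2\right) = \left(-4\right) 0 \left(-2\right) = 0 \left(-2\right) = 0$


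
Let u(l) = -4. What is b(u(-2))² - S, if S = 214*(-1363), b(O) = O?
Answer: 291698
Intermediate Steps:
S = -291682
b(u(-2))² - S = (-4)² - 1*(-291682) = 16 + 291682 = 291698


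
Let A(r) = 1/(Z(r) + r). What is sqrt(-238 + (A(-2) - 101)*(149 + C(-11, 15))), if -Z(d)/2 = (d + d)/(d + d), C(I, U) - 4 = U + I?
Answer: I*sqrt(64537)/2 ≈ 127.02*I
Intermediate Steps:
C(I, U) = 4 + I + U (C(I, U) = 4 + (U + I) = 4 + (I + U) = 4 + I + U)
Z(d) = -2 (Z(d) = -2*(d + d)/(d + d) = -2*2*d/(2*d) = -2*2*d*1/(2*d) = -2*1 = -2)
A(r) = 1/(-2 + r)
sqrt(-238 + (A(-2) - 101)*(149 + C(-11, 15))) = sqrt(-238 + (1/(-2 - 2) - 101)*(149 + (4 - 11 + 15))) = sqrt(-238 + (1/(-4) - 101)*(149 + 8)) = sqrt(-238 + (-1/4 - 101)*157) = sqrt(-238 - 405/4*157) = sqrt(-238 - 63585/4) = sqrt(-64537/4) = I*sqrt(64537)/2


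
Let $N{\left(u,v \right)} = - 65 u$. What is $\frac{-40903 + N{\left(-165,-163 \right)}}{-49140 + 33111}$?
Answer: $\frac{30178}{16029} \approx 1.8827$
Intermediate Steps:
$\frac{-40903 + N{\left(-165,-163 \right)}}{-49140 + 33111} = \frac{-40903 - -10725}{-49140 + 33111} = \frac{-40903 + 10725}{-16029} = \left(-30178\right) \left(- \frac{1}{16029}\right) = \frac{30178}{16029}$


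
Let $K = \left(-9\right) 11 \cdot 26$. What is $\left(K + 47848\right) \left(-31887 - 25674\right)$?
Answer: $-2606016714$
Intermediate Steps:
$K = -2574$ ($K = \left(-99\right) 26 = -2574$)
$\left(K + 47848\right) \left(-31887 - 25674\right) = \left(-2574 + 47848\right) \left(-31887 - 25674\right) = 45274 \left(-57561\right) = -2606016714$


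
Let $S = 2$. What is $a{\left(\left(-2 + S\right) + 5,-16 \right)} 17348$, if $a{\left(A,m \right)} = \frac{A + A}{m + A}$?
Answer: $- \frac{173480}{11} \approx -15771.0$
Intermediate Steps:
$a{\left(A,m \right)} = \frac{2 A}{A + m}$
$a{\left(\left(-2 + S\right) + 5,-16 \right)} 17348 = \frac{2 \left(\left(-2 + 2\right) + 5\right)}{\left(\left(-2 + 2\right) + 5\right) - 16} \cdot 17348 = \frac{2 \left(0 + 5\right)}{\left(0 + 5\right) - 16} \cdot 17348 = 2 \cdot 5 \frac{1}{5 - 16} \cdot 17348 = 2 \cdot 5 \frac{1}{-11} \cdot 17348 = 2 \cdot 5 \left(- \frac{1}{11}\right) 17348 = \left(- \frac{10}{11}\right) 17348 = - \frac{173480}{11}$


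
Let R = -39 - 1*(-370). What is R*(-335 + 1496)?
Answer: 384291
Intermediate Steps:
R = 331 (R = -39 + 370 = 331)
R*(-335 + 1496) = 331*(-335 + 1496) = 331*1161 = 384291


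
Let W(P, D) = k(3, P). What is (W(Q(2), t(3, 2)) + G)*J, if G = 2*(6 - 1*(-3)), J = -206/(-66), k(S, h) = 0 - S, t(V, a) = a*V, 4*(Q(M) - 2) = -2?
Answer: 515/11 ≈ 46.818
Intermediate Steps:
Q(M) = 3/2 (Q(M) = 2 + (¼)*(-2) = 2 - ½ = 3/2)
t(V, a) = V*a
k(S, h) = -S
J = 103/33 (J = -206*(-1/66) = 103/33 ≈ 3.1212)
W(P, D) = -3 (W(P, D) = -1*3 = -3)
G = 18 (G = 2*(6 + 3) = 2*9 = 18)
(W(Q(2), t(3, 2)) + G)*J = (-3 + 18)*(103/33) = 15*(103/33) = 515/11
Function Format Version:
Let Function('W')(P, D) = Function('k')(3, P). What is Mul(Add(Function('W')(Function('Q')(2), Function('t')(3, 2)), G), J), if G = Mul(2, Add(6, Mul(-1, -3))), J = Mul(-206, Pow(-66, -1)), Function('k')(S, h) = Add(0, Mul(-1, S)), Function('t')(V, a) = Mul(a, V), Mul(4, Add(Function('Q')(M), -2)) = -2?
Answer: Rational(515, 11) ≈ 46.818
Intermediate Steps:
Function('Q')(M) = Rational(3, 2) (Function('Q')(M) = Add(2, Mul(Rational(1, 4), -2)) = Add(2, Rational(-1, 2)) = Rational(3, 2))
Function('t')(V, a) = Mul(V, a)
Function('k')(S, h) = Mul(-1, S)
J = Rational(103, 33) (J = Mul(-206, Rational(-1, 66)) = Rational(103, 33) ≈ 3.1212)
Function('W')(P, D) = -3 (Function('W')(P, D) = Mul(-1, 3) = -3)
G = 18 (G = Mul(2, Add(6, 3)) = Mul(2, 9) = 18)
Mul(Add(Function('W')(Function('Q')(2), Function('t')(3, 2)), G), J) = Mul(Add(-3, 18), Rational(103, 33)) = Mul(15, Rational(103, 33)) = Rational(515, 11)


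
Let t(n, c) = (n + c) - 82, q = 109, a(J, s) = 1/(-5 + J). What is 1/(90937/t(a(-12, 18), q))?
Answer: 458/1545929 ≈ 0.00029626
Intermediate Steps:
t(n, c) = -82 + c + n (t(n, c) = (c + n) - 82 = -82 + c + n)
1/(90937/t(a(-12, 18), q)) = 1/(90937/(-82 + 109 + 1/(-5 - 12))) = 1/(90937/(-82 + 109 + 1/(-17))) = 1/(90937/(-82 + 109 - 1/17)) = 1/(90937/(458/17)) = 1/(90937*(17/458)) = 1/(1545929/458) = 458/1545929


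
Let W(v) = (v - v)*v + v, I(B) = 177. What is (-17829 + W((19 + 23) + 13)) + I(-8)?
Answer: -17597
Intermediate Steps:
W(v) = v (W(v) = 0*v + v = 0 + v = v)
(-17829 + W((19 + 23) + 13)) + I(-8) = (-17829 + ((19 + 23) + 13)) + 177 = (-17829 + (42 + 13)) + 177 = (-17829 + 55) + 177 = -17774 + 177 = -17597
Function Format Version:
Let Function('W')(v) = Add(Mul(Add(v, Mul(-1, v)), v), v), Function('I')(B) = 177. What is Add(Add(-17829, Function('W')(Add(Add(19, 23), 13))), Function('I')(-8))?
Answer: -17597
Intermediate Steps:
Function('W')(v) = v (Function('W')(v) = Add(Mul(0, v), v) = Add(0, v) = v)
Add(Add(-17829, Function('W')(Add(Add(19, 23), 13))), Function('I')(-8)) = Add(Add(-17829, Add(Add(19, 23), 13)), 177) = Add(Add(-17829, Add(42, 13)), 177) = Add(Add(-17829, 55), 177) = Add(-17774, 177) = -17597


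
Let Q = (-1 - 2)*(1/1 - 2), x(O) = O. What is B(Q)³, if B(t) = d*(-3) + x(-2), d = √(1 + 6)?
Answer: -386 - 225*√7 ≈ -981.29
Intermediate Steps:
d = √7 ≈ 2.6458
Q = 3 (Q = -3*(1 - 2) = -3*(-1) = 3)
B(t) = -2 - 3*√7 (B(t) = √7*(-3) - 2 = -3*√7 - 2 = -2 - 3*√7)
B(Q)³ = (-2 - 3*√7)³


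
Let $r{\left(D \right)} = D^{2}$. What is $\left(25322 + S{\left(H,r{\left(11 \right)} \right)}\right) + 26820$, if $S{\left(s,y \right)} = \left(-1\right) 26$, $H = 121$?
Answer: $52116$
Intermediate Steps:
$S{\left(s,y \right)} = -26$
$\left(25322 + S{\left(H,r{\left(11 \right)} \right)}\right) + 26820 = \left(25322 - 26\right) + 26820 = 25296 + 26820 = 52116$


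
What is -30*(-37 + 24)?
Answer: 390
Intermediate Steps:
-30*(-37 + 24) = -30*(-13) = 390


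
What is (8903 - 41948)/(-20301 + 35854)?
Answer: -33045/15553 ≈ -2.1247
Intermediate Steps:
(8903 - 41948)/(-20301 + 35854) = -33045/15553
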